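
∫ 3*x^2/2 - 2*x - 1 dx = x^3/2 - x^2 - x + C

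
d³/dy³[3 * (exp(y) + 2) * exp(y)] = 24*exp(2*y) + 6*exp(y)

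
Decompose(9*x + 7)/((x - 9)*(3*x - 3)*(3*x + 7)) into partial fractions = -21/(170*(3*x + 7)) - 1/(15*(x - 1)) + 11/(102*(x - 9))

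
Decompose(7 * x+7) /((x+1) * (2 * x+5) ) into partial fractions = 7/(2*x + 5)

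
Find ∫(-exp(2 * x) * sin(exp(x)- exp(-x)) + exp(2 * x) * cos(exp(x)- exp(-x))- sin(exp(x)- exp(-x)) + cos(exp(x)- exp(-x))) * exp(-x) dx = sqrt(2)*sin(2*sinh(x) + pi/4) + C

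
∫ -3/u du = -3*log(3*u) + C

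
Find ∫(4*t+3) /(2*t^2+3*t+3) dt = log(2*t^2 + 3*t + 3) + C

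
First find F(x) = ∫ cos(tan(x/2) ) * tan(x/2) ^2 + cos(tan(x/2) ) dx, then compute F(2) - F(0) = 2*sin(tan(1))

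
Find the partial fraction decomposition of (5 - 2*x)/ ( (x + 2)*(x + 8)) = -7/(2*(x + 8)) + 3/(2*(x + 2))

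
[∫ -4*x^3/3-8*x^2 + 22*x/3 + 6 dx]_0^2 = 0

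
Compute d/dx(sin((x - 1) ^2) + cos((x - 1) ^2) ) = -2*x*sin(x^2 - 2*x + 1) + 2*x*cos(x^2 - 2*x + 1) + 2*sin(x^2 - 2*x + 1) - 2*cos(x^2 - 2*x + 1)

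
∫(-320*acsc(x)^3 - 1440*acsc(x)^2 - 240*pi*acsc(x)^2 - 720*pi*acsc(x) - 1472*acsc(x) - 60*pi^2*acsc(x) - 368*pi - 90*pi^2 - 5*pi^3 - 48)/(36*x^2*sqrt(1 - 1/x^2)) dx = (4*acsc(x) + pi)^2/36 + 5*((4*acsc(x) + pi)^2 + 48*acsc(x) + 12*pi)^2/576 + 4*acsc(x)/3 + C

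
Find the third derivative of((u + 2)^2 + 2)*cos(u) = u^2*sin(u) + 4*u*sin(u) - 6*u*cos(u) - 12*cos(u)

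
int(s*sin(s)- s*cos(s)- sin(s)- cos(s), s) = -sqrt(2)*s*sin(s + pi/4) + C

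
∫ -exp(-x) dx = exp(-x) + C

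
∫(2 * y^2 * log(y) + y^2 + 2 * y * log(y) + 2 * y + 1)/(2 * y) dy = (y + 1)^2*log(y)/2 + C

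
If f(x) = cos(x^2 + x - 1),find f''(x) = -4*x^2*cos(x^2 + x - 1) - 4*x*cos(x^2 + x - 1) - 2*sin(x^2 + x - 1) - cos(x^2 + x - 1)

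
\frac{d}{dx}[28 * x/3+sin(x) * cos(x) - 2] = cos(2*x) + 28/3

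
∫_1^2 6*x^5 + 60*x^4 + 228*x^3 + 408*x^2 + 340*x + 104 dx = 2856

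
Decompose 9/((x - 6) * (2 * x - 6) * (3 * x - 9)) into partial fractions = -1/(6*(x - 3)) - 1/(2*(x - 3)^2) + 1/(6*(x - 6))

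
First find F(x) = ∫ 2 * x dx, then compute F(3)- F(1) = 8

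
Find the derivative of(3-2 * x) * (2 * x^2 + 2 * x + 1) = -12*x^2 + 4*x + 4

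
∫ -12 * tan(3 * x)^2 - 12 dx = -4*tan(3*x) + C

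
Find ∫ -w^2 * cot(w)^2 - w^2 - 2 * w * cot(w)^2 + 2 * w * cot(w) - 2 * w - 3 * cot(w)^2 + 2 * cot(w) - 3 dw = ((w + 1)^2 + 2)*cot(w) + C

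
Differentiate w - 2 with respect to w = 1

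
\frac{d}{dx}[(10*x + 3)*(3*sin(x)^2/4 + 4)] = 15*x*sin(2*x)/2 + 9*sin(2*x)/4 - 15*cos(2*x)/4 + 175/4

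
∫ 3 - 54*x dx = -27*x^2 + 3*x + C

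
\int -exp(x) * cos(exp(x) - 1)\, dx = -sin(exp(x) - 1) + C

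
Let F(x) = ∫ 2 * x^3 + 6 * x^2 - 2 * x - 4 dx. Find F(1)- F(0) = -5/2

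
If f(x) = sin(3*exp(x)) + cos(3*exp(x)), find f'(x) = 3*sqrt(2)*exp(x)*cos(3*exp(x) + pi/4)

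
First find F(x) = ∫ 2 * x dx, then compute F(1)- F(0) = 1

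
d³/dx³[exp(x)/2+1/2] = exp(x)/2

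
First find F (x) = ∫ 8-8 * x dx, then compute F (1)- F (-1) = 16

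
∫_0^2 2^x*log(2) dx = 3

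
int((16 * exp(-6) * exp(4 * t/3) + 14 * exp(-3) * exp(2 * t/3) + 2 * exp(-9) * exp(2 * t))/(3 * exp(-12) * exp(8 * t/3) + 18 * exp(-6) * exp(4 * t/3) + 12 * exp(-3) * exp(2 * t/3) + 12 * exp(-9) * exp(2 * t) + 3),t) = (-exp(2*t) - 8*exp(2*t/3 + 6) - 4*exp(4*t/3 + 3) - 5*exp(9))/(exp(2*t) + 3*exp(2*t/3 + 6) + 3*exp(4*t/3 + 3) + exp(9)) + C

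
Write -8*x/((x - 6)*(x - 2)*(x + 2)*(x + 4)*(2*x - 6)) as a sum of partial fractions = 2/(105*(x + 4)) - 1/(40*(x + 2)) - 1/(12*(x - 2)) + 4/(35*(x - 3)) - 1/(40*(x - 6))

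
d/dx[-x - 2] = -1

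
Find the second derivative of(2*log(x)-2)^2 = (16 - 8*log(x))/x^2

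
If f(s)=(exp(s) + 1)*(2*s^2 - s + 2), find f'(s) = 2*s^2*exp(s) + 3*s*exp(s) + 4*s + exp(s) - 1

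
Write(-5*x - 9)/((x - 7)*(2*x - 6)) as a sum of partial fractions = 3/(x - 3) - 11/(2*(x - 7))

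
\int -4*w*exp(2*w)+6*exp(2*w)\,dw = 2*(2 - w)*exp(2*w) + C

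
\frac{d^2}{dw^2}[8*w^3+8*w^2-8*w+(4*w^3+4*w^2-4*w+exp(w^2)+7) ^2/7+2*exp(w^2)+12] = 32*w^5*exp(w^2)/7 + 32*w^4*exp(w^2)/7 + 480*w^4/7 + 80*w^3*exp(w^2)/7 + 640*w^3/7 + 16*w^2*exp(2*w^2)/7 + 192*w^2*exp(w^2)/7 - 192*w^2/7 + 480*w/7 + 4*exp(2*w^2)/7 + 72*exp(w^2)/7 + 256/7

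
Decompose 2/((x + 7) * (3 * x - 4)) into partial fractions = 6/(25*(3*x - 4)) - 2/(25*(x + 7))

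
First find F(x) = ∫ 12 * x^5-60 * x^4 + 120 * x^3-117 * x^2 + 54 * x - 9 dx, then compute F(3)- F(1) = 136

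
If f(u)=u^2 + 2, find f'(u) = 2*u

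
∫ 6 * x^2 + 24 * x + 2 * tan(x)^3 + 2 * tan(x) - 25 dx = 2*x^3 + 12*x^2 - 25*x + tan(x)^2 + C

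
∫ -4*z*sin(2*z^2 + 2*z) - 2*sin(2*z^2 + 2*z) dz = cos(2*z*(z + 1)) + C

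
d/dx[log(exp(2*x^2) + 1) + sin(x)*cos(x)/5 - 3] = (20*x*exp(2*x^2) - 2*exp(2*x^2)*sin(x)^2 + exp(2*x^2) - 2*sin(x)^2 + 1)/(5*exp(2*x^2) + 5)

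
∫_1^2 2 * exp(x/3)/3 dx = -2*exp(1/3) + 2*exp(2/3)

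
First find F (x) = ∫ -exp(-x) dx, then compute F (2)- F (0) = -1 + exp(-2)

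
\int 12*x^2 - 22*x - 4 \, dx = 4*x^3 - 11*x^2 - 4*x + C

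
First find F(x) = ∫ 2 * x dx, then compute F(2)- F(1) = 3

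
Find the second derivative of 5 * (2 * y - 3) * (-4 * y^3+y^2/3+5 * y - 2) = -480*y^2 + 380*y + 90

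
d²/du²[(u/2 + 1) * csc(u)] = (-u/2 + u/sin(u)^2 - 1 - cos(u)/sin(u) + 2/sin(u)^2)/sin(u)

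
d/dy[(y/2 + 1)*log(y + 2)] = log(y + 2)/2 + 1/2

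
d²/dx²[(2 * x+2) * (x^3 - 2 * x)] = 24*x^2 + 12*x - 8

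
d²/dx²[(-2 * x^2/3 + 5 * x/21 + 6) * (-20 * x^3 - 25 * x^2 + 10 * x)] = 800*x^3/3 + 1000*x^2/7 - 5570*x/7 - 6200/21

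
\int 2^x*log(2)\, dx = 2^x + C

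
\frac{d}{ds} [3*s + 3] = 3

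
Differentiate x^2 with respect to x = 2*x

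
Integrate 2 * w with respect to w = w^2 + C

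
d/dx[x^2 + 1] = 2*x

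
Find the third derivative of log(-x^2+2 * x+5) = (4*x^3 - 12*x^2 + 84*x - 76)/(x^6 - 6*x^5 - 3*x^4 + 52*x^3 + 15*x^2 - 150*x - 125)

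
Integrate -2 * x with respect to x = -x^2 + C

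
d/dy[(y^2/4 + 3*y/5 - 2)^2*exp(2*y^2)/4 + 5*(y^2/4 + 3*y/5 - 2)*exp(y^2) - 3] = y^5*exp(2*y^2)/16 + 3*y^4*exp(2*y^2)/10 - 231*y^3*exp(2*y^2)/400 + 5*y^3*exp(y^2)/2 - 87*y^2*exp(2*y^2)/40 + 6*y^2*exp(y^2) + 92*y*exp(2*y^2)/25 - 35*y*exp(y^2)/2 - 3*exp(2*y^2)/5 + 3*exp(y^2)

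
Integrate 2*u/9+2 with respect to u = u^2/9 + 2*u + C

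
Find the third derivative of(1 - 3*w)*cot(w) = 18*w*cot(w)^4 + 24*w*cot(w)^2 + 6*w - 6*cot(w)^4 - 18*cot(w)^3 - 8*cot(w)^2 - 18*cot(w) - 2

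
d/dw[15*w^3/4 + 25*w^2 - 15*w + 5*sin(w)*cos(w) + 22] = 45*w^2/4 + 50*w - 10*sin(w)^2 - 10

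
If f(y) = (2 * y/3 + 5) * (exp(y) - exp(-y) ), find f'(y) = (2*y*exp(2*y) + 2*y + 17*exp(2*y) + 13)*exp(-y)/3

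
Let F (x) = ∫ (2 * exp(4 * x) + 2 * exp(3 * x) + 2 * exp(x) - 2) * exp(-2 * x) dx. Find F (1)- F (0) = -2*exp(-1) + 2*E + (E - exp(-1))^2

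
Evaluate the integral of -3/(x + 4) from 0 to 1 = -3*log(5) + 6*log(2)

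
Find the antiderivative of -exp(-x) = exp(-x) + C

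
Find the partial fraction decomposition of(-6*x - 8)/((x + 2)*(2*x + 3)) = 2/(2*x + 3) - 4/(x + 2)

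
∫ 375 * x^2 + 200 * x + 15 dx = 125*x^3 + 100*x^2 + 15*x + C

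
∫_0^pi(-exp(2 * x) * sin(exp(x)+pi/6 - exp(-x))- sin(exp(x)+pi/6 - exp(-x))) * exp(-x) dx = -sqrt(3)/2 + cos(-exp(-pi) + pi/6 + exp(pi))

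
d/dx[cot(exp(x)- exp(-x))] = -(exp(2*x) + 1)*exp(-x)/sin(exp(x) - exp(-x))^2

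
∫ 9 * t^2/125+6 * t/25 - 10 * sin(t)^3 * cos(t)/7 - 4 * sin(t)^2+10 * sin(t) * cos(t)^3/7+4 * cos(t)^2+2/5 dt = 3*t^3/125 + 3*t^2/25 + 2*t/5 + 2*sin(2*t) - 5*cos(4*t)/56 + C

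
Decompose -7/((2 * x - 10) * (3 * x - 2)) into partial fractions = 21/(26*(3*x - 2)) - 7/(26*(x - 5))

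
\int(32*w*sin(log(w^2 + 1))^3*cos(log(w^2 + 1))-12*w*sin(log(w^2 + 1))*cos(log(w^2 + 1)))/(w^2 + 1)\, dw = (4*sin(log(w^2 + 1))^2 - 3)*sin(log(w^2 + 1))^2 + C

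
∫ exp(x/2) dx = 2*exp(x/2) + C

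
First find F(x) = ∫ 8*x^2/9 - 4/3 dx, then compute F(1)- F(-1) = -56/27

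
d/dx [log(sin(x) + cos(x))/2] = 1/(2*tan(x + pi/4))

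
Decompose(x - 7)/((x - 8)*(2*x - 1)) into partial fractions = 13/(15*(2*x - 1)) + 1/(15*(x - 8))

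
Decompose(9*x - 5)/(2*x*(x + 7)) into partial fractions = 34/(7*(x + 7)) - 5/(14*x)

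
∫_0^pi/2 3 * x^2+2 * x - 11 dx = (pi/2 + 4)*(-3*pi/2 + 1 + pi^2/4) - 4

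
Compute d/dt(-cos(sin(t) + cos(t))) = sqrt(2)*sin(sqrt(2)*sin(t + pi/4))*cos(t + pi/4)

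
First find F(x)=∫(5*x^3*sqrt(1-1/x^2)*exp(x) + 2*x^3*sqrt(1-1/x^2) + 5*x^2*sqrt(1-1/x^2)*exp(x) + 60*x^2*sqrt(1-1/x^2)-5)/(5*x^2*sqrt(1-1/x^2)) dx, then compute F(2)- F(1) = -E - pi/3 + 63/5 + 2*exp(2)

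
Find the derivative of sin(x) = cos(x)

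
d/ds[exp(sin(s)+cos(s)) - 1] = sqrt(2)*exp(sin(s))*exp(cos(s))*cos(s + pi/4)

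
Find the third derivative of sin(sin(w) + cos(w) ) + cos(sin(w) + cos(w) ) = 2*(2*sin(w)*cos(w)*cos(sqrt(2)*sin(w + pi/4) + pi/4) + 3*sqrt(2)*sin(w + pi/4)*sin(sqrt(2)*sin(w + pi/4) + pi/4) - 2*cos(sqrt(2)*sin(w + pi/4) + pi/4))*cos(w + pi/4)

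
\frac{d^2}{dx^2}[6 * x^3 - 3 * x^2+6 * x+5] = 36*x - 6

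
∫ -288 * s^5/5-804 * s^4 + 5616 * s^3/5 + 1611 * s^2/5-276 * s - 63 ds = -48*s^6/5 - 804*s^5/5 + 1404*s^4/5 + 537*s^3/5 - 138*s^2 - 63*s + C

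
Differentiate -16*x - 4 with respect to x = -16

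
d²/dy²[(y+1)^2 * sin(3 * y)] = -9*y^2*sin(3*y) - 18*y*sin(3*y) + 12*y*cos(3*y) - 7*sin(3*y) + 12*cos(3*y)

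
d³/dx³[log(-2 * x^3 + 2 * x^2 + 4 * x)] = (6*x^6 - 12*x^5 + 24*x^4 + 8*x^3 + 12*x^2 - 24*x - 16)/(x^9 - 3*x^8 - 3*x^7 + 11*x^6 + 6*x^5 - 12*x^4 - 8*x^3)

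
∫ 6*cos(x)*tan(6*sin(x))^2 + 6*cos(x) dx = tan(6*sin(x)) + C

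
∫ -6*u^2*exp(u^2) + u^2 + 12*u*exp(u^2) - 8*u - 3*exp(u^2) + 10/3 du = u^3/3 - 4*u^2 + 10*u/3 + 3*(2 - u)*exp(u^2) + C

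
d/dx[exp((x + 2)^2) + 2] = 2*x*exp(x^2 + 4*x + 4) + 4*exp(x^2 + 4*x + 4)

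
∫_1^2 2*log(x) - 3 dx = -5 + 4*log(2)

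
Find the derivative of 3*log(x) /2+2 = 3/(2*x)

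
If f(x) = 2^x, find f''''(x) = 2^x*log(2)^4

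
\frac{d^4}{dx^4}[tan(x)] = 24*tan(x)^5 + 40*tan(x)^3 + 16*tan(x)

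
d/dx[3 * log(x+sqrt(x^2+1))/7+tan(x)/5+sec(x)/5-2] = (7*x^2*sin(x)/cos(x)^2 + 7*x^2/cos(x)^2 + 7*x*sqrt(x^2 + 1)*sin(x)/cos(x)^2 + 7*x*sqrt(x^2 + 1)/cos(x)^2 + 15*x + 15*sqrt(x^2 + 1) + 7*sin(x)/cos(x)^2 + 7/cos(x)^2)/(35*x^2 + 35*x*sqrt(x^2 + 1) + 35)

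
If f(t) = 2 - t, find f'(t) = -1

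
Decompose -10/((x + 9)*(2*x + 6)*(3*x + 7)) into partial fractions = -9/(8*(3*x + 7)) - 1/(24*(x + 9)) + 5/(12*(x + 3))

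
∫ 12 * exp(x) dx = 12*exp(x) + C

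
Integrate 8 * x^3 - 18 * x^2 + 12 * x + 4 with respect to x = 2*x^4 - 6*x^3 + 6*x^2 + 4*x + C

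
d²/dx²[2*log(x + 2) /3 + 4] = -2/(3*x^2 + 12*x + 12)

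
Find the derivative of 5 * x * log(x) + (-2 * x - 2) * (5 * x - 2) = -20*x + 5*log(x) - 1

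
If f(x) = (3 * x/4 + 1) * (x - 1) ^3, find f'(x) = 3*x^3 - 15*x^2/4 - 3*x/2 + 9/4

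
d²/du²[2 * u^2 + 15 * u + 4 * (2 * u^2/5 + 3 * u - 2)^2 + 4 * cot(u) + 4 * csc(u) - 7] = 192*u^2/25 + 288*u/5 + 316/5 - 4/sin(u) + 8*cos(u)/sin(u)^3 + 8/sin(u)^3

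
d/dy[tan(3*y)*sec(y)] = (sin(y)*tan(3*y)/cos(y) + 3/cos(3*y)^2)/cos(y)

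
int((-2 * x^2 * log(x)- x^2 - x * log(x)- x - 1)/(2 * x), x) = -(x^2 + x + 1)*log(x)/2 + C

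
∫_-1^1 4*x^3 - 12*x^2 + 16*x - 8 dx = -24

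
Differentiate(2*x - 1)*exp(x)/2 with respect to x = x*exp(x) + exp(x)/2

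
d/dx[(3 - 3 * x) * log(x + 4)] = (-3*x*log(x + 4) - 3*x - 12*log(x + 4) + 3)/(x + 4)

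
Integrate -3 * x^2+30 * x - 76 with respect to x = -x^3 + 15*x^2 - 76*x + C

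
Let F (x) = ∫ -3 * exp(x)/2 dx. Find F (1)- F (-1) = -3*E/2 + 3*exp(-1)/2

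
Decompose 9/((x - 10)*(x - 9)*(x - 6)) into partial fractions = 3/(4*(x - 6)) - 3/(x - 9) + 9/(4*(x - 10))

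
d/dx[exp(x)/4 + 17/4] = exp(x)/4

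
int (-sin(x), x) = cos(x) + C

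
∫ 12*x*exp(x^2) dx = 6*exp(x^2) + C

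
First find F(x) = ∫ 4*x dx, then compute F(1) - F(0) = 2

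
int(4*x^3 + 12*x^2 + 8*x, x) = x^4 + 4*x^3 + 4*x^2 + C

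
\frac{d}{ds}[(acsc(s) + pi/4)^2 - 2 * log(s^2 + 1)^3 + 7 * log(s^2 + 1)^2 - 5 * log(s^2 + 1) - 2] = (-24*s^3*sqrt(1 - 1/s^2)*log(s^2 + 1)^2 + 56*s^3*sqrt(1 - 1/s^2)*log(s^2 + 1) - 20*s^3*sqrt(1 - 1/s^2) - 4*s^2*acsc(s) - pi*s^2 - 4*acsc(s) - pi)/(2*s^4*sqrt(1 - 1/s^2) + 2*s^2*sqrt(1 - 1/s^2))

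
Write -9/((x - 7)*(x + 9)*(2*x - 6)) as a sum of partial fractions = -3/(128*(x + 9)) + 3/(32*(x - 3)) - 9/(128*(x - 7))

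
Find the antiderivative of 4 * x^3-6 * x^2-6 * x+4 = x^4 - 2*x^3 - 3*x^2 + 4*x + C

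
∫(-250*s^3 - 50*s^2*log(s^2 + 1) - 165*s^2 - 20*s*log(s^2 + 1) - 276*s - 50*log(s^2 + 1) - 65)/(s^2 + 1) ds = 35*s - 5*(5*s + log(s^2 + 1) + 2)^2 + 7*log(s^2 + 1) + C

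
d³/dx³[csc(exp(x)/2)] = (exp(2*x)*cos(exp(x)/2)/sin(exp(x)/2) - 6*exp(2*x)*cos(exp(x)/2)/sin(exp(x)/2)^3 - 6*exp(x) + 12*exp(x)/sin(exp(x)/2)^2 - 4*cos(exp(x)/2)/sin(exp(x)/2))*exp(x)/(8*sin(exp(x)/2))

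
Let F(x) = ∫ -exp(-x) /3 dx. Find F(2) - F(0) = -1/3 + exp(-2)/3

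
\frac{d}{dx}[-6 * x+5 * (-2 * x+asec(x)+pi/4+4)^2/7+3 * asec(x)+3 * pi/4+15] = (80*x^3*sqrt(1 - 1/x^2) - 40*x^2*sqrt(1 - 1/x^2)*asec(x) - 244*x^2*sqrt(1 - 1/x^2) - 10*pi*x^2*sqrt(1 - 1/x^2) - 40*x + 20*asec(x) + 5*pi + 122)/(14*x^2*sqrt(1 - 1/x^2))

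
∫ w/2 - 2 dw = w^2/4 - 2*w + C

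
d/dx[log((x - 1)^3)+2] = 3/(x - 1)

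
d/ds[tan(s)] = cos(s)^(-2)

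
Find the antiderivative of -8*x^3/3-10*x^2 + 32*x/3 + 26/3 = -2*x^4/3 - 10*x^3/3 + 16*x^2/3 + 26*x/3 + C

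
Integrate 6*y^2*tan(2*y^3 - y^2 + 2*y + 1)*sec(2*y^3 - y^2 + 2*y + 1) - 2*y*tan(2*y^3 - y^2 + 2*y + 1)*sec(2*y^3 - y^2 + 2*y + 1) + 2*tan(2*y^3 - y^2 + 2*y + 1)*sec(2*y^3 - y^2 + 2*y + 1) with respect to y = sec(2*y^3 - y^2 + 2*y + 1) + C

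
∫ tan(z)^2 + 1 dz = tan(z) + C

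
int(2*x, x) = x^2 + C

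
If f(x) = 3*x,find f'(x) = 3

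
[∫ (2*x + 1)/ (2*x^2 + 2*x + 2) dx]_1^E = -log(6)/2 + log(2 + 2*E + 2*exp(2))/2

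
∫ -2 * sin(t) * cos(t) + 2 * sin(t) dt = (cos(t) - 1)^2 + C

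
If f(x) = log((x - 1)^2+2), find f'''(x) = (4*x^3 - 12*x^2 - 12*x + 20)/(x^6 - 6*x^5 + 21*x^4 - 44*x^3 + 63*x^2 - 54*x + 27)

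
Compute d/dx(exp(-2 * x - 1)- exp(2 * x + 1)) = (-2*exp(4*x + 2) - 2)*exp(-2*x - 1)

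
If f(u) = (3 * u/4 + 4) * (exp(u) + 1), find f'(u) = 3*u*exp(u)/4 + 19*exp(u)/4 + 3/4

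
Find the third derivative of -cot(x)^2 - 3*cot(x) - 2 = 24*cot(x)^5 + 18*cot(x)^4 + 40*cot(x)^3 + 24*cot(x)^2 + 16*cot(x) + 6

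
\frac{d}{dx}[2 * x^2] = 4*x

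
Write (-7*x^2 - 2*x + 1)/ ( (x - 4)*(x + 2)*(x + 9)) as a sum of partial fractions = -548/(91*(x + 9)) + 23/(42*(x + 2)) - 119/(78*(x - 4))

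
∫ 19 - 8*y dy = -4*y^2 + 19*y + C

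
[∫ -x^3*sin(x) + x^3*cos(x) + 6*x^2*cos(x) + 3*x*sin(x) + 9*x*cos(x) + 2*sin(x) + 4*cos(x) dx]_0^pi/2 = -1 + (1 + pi/2)^3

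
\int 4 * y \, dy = 2*y^2 + C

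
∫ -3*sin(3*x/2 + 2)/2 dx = cos(3*x/2 + 2) + C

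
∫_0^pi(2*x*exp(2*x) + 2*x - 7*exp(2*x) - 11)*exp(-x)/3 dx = (-3 + 2*pi/3)*(-exp(-pi) + exp(pi))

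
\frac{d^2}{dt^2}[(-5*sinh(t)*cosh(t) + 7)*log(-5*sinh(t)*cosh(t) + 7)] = -(25*(cosh(4*t) - 1)*log(7 - 5*sinh(2*t)/2)/2 - 70*log(7 - 5*sinh(2*t)/2)*sinh(2*t) + 25*sinh(t)^4 - 70*sinh(2*t) + 25*cosh(t)^4 + 75*cosh(4*t)/4 - 75/4)/(5*sinh(2*t)/2 - 7)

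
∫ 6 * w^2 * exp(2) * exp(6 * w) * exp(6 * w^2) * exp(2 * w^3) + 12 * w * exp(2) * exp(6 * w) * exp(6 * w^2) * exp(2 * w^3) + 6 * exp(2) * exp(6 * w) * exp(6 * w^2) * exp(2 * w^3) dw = exp(2*(w + 1)^3) + C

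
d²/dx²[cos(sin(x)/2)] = sin(x)*sin(sin(x)/2)/2 - cos(x)^2*cos(sin(x)/2)/4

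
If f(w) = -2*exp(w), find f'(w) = -2*exp(w)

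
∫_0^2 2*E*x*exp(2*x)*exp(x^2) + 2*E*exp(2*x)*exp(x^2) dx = -E + exp(9)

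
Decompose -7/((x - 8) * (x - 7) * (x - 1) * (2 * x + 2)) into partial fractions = 7/(288*(x + 1)) - 1/(24*(x - 1)) + 7/(96*(x - 7)) - 1/(18*(x - 8))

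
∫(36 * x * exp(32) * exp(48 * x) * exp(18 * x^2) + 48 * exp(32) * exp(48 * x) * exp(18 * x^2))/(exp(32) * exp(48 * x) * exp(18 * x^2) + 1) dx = log(exp(2*(3*x + 4)^2) + 1) + C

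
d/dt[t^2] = 2*t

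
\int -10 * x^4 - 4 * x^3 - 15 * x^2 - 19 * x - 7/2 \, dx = -2*x^5 - x^4 - 5*x^3 - 19*x^2/2 - 7*x/2 + C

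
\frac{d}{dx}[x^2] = 2*x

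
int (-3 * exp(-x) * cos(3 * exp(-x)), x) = sin(3*exp(-x)) + C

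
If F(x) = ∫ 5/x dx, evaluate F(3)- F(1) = 5*log(3)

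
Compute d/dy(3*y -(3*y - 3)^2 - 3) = 21 - 18*y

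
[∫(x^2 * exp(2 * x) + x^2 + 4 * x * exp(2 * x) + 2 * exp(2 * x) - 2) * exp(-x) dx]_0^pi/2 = (pi^2/4 + pi)*(-exp(-pi/2) + exp(pi/2))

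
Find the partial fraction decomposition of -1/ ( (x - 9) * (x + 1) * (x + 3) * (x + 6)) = 1/(225*(x + 6)) - 1/(72*(x + 3)) + 1/(100*(x + 1)) - 1/(1800*(x - 9))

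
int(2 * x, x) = x^2 + C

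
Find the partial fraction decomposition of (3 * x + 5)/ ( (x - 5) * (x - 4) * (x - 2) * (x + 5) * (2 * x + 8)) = -1/(126*(x + 5)) + 7/(864*(x + 4)) + 11/(504*(x - 2)) - 17/(288*(x - 4)) + 1/(27*(x - 5))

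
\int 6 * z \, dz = 3*z^2 + C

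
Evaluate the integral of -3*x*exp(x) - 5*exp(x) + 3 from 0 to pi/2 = (-1 + exp(pi/2))*(-3*pi/2 - 2)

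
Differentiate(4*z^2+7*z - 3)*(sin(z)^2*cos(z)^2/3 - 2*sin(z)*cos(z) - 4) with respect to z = 2*z^2*sin(4*z)/3 - 8*z^2*cos(2*z) - 2*z*(1 - cos(2*z))^2/3 - 8*z*sin(2*z) + 7*z*sin(4*z)/6 - 46*z*cos(2*z)/3 - 92*z/3 - 7*(1 - cos(2*z))^2/12 - 7*sin(2*z) - sin(4*z)/2 + 29*cos(2*z)/6 - 161/6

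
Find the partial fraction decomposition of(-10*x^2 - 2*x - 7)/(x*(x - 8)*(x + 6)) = -355/(84*(x + 6)) - 663/(112*(x - 8)) + 7/(48*x)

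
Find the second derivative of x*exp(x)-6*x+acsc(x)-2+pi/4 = (x^6*exp(x) + 2*x^5*exp(x) - 2*x^4*exp(x) - 4*x^3*exp(x) + 2*x^2*sqrt(1 - 1/x^2) + x^2*exp(x) + 2*x*exp(x) - sqrt(1 - 1/x^2))/(x^5 - 2*x^3 + x)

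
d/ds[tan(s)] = cos(s)^(-2)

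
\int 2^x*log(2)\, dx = 2^x + C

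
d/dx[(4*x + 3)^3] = 192*x^2 + 288*x + 108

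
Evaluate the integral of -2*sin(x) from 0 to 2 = -2 + 2*cos(2)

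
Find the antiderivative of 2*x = x^2 + C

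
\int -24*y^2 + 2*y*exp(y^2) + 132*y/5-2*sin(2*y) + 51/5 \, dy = (2*y - 3)*(-20*y^2 + 3*y + 30)/5 + exp(y^2) + cos(2*y) + C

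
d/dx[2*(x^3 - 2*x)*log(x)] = 6*x^2*log(x) + 2*x^2 - 4*log(x) - 4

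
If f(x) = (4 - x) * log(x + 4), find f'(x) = (-x*log(x + 4) - x - 4*log(x + 4) + 4)/(x + 4)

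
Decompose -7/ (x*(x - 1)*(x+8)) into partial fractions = -7/(72*(x + 8)) - 7/(9*(x - 1)) + 7/(8*x)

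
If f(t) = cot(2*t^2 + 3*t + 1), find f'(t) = -(4*t + 3)/sin(2*t^2 + 3*t + 1)^2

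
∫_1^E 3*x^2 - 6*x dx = -2 + (-2 + E)^2*(1 + E)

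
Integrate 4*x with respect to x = 2*x^2 + C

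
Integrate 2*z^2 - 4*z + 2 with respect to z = 2*z^3/3 - 2*z^2 + 2*z + C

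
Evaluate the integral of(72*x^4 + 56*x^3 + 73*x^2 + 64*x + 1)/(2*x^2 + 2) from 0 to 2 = 2*log(5) + 153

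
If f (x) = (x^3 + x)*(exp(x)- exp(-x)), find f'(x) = (x^3*exp(2*x) + x^3 + 3*x^2*exp(2*x) - 3*x^2 + x*exp(2*x) + x + exp(2*x) - 1)*exp(-x)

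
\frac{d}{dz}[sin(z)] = cos(z)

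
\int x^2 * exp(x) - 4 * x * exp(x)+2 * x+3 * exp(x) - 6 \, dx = (x - 3)^2*(exp(x) + 1) + C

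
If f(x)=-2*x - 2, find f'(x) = -2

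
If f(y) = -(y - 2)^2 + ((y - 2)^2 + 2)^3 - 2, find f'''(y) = 120*y^3 - 720*y^2 + 1584*y - 1248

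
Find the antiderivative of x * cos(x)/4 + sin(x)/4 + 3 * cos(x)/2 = (x + 6)*sin(x)/4 + C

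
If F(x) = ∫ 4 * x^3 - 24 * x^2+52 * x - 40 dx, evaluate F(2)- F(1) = -3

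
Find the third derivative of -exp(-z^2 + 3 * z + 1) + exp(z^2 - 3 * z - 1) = (8*z^3*exp(-2*z^2 + 6*z + 2) + 8*z^3 - 36*z^2*exp(-2*z^2 + 6*z + 2) - 36*z^2 + 42*z*exp(-2*z^2 + 6*z + 2) + 66*z - 9*exp(-2*z^2 + 6*z + 2) - 45)*exp(z^2 - 3*z - 1)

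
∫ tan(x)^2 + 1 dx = tan(x) + C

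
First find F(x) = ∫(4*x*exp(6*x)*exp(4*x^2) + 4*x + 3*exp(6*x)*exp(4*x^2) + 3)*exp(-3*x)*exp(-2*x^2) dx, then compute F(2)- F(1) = -exp(5) - exp(-14) + exp(-5) + exp(14)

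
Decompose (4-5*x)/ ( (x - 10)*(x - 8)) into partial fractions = 18/(x - 8) - 23/(x - 10)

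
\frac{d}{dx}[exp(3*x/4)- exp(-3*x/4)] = (3*exp(3*x/2) + 3)*exp(-3*x/4)/4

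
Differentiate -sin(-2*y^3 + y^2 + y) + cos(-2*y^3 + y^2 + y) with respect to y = 6*y^2*sin(-2*y^3 + y^2 + y) + 6*y^2*cos(-2*y^3 + y^2 + y) - 2*y*sin(-2*y^3 + y^2 + y) - 2*y*cos(-2*y^3 + y^2 + y) - sin(-2*y^3 + y^2 + y) - cos(-2*y^3 + y^2 + y)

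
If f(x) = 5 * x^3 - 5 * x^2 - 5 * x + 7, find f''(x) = 30*x - 10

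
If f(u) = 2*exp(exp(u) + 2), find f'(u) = 2*exp(u + exp(u) + 2)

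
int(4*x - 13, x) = 2*x^2 - 13*x + C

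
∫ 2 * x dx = x^2 + C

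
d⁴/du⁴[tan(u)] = 24*tan(u)^5 + 40*tan(u)^3 + 16*tan(u)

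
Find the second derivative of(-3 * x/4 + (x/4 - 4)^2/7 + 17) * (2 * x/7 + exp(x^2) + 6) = x^4*exp(x^2)/28 - 29*x^3*exp(x^2)/7 + 4325*x^2*exp(x^2)/56 - 87*x*exp(x^2)/14 + 3*x/196 + 2161*exp(x^2)/56 - 95/196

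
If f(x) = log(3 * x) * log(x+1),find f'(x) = (x*log(x) + x*log(x + 1) + x*log(3) + log(x + 1))/(x^2 + x)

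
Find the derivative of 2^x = 2^x*log(2)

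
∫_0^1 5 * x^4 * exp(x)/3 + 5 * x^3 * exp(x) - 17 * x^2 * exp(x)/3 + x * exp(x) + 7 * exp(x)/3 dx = 5*E/3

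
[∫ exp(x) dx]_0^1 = -1 + E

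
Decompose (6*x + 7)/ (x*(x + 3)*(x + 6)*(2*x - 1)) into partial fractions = 80/(91*(2*x - 1)) + 29/(234*(x + 6)) - 11/(63*(x + 3)) - 7/(18*x)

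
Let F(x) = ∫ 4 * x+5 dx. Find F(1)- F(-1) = 10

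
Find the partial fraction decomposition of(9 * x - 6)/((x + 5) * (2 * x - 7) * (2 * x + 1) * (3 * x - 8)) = -486/(2185*(3*x - 8)) - 7/(228*(2*x + 1)) + 3/(20*(2*x - 7)) + 1/(69*(x + 5))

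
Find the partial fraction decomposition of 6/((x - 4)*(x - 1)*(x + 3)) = 3/(14*(x + 3)) - 1/(2*(x - 1)) + 2/(7*(x - 4))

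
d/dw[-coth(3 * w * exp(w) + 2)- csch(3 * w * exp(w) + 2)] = 3*(w*cosh(3*w*exp(w) + 2) + w + cosh(3*w*exp(w) + 2) + 1)*exp(w)/sinh(3*w*exp(w) + 2)^2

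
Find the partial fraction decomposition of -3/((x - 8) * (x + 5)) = 3/(13*(x + 5)) - 3/(13*(x - 8))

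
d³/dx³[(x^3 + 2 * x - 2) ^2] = 120*x^3 + 96*x - 24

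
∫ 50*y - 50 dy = 25*y^2 - 50*y + C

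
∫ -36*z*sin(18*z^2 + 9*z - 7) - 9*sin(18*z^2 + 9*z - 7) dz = cos(18*z^2 + 9*z - 7) + C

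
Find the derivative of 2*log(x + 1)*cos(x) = 2*(-x*log(x + 1)*sin(x) - log(x + 1)*sin(x) + cos(x))/(x + 1)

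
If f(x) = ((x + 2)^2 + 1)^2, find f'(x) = 4*x^3 + 24*x^2 + 52*x + 40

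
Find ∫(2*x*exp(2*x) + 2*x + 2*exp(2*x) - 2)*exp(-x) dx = 4*x*sinh(x) + C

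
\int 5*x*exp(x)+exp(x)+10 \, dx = (5*x - 4)*(exp(x) + 2) + C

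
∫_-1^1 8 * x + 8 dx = 16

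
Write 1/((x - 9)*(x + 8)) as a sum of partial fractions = -1/(17*(x + 8)) + 1/(17*(x - 9))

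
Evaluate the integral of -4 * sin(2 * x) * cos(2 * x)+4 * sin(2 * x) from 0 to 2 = (-1 + cos(4))^2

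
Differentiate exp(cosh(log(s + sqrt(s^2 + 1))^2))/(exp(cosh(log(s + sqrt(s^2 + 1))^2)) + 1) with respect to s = 2*(s + sqrt(s^2 + 1))*exp(cosh(log(s + sqrt(s^2 + 1))^2))*log(s + sqrt(s^2 + 1))*sinh(log(s + sqrt(s^2 + 1))^2)/((exp(cosh(log(s + sqrt(s^2 + 1))^2)) + 1)^2*(s^2 + s*sqrt(s^2 + 1) + 1))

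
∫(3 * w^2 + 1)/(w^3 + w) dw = log(2*w^3 + 2*w) + C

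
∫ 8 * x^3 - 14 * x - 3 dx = 2*x^4 - 7*x^2 - 3*x + C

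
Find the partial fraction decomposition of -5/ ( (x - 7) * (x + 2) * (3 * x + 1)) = 9/(22*(3*x + 1)) - 1/(9*(x + 2)) - 5/(198*(x - 7))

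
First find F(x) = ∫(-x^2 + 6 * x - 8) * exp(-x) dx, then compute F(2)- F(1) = -exp(-1)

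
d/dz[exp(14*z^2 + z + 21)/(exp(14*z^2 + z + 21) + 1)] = (28*z*exp(14*z^2 + z + 21) + exp(14*z^2 + z + 21))/(exp(42)*exp(2*z)*exp(28*z^2) + 2*exp(21)*exp(z)*exp(14*z^2) + 1)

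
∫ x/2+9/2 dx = x^2/4 + 9*x/2 + C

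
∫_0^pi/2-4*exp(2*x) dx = 2 - 2*exp(pi)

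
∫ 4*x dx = 2*x^2 + C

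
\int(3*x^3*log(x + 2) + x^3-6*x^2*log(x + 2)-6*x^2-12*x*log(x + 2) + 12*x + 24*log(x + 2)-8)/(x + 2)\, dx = (x - 2)^3*log(x + 2) + C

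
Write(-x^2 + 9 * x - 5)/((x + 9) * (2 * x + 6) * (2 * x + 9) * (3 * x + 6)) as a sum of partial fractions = -263/(405*(2*x + 9)) + 167/(2268*(x + 9)) + 41/(108*(x + 3)) - 9/(70*(x + 2))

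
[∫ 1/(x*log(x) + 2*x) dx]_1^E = -log(2) + log(3)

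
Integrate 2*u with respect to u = u^2 + C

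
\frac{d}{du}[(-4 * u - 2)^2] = 32*u + 16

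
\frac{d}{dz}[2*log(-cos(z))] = -2*tan(z)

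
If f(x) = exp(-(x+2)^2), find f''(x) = (4*x^2 + 16*x + 14)*exp(-x^2 - 4*x - 4)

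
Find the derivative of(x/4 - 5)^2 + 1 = x/8 - 5/2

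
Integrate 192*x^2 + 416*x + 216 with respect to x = 64*x^3 + 208*x^2 + 216*x + C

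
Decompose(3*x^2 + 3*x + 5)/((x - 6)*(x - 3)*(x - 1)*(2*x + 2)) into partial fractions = -5/(112*(x + 1)) + 11/(40*(x - 1)) - 41/(48*(x - 3)) + 131/(210*(x - 6))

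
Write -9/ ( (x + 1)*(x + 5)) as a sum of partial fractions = 9/(4*(x + 5)) - 9/(4*(x + 1))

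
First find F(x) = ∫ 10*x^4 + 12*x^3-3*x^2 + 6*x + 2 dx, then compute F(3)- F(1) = 726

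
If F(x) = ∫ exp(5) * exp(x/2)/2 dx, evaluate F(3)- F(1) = -exp(11/2) + exp(13/2)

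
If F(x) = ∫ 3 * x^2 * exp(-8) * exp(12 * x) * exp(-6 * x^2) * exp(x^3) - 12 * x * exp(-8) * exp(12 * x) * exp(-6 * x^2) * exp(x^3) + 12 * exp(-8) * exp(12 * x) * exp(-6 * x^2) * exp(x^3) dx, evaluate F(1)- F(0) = -exp(-8) + exp(-1)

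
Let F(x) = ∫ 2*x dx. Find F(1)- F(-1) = 0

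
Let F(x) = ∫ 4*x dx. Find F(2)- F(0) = 8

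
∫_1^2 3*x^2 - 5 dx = 2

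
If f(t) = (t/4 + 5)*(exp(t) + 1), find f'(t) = t*exp(t)/4 + 21*exp(t)/4 + 1/4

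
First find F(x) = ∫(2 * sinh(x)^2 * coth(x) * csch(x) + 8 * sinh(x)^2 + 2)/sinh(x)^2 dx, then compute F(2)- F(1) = -2/tanh(2) - 2/sinh(2) + 2/sinh(1) + 2/tanh(1) + 8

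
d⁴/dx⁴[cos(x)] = cos(x)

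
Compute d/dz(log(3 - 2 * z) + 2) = 2/(2*z - 3)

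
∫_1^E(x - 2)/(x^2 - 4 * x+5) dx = -log(2)/2 + log((-2 + E)^2 + 1)/2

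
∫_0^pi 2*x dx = pi^2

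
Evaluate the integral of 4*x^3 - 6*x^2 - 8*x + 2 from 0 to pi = -3 + (-1 + (-2 + pi)^2)*(1 + pi)^2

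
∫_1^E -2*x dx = 1 - exp(2)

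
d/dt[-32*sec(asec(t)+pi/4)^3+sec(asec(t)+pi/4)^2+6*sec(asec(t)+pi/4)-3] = (-96*tan(asec(t) + pi/4)*sec(asec(t) + pi/4)^3 + 2*tan(asec(t) + pi/4)*sec(asec(t) + pi/4)^2 + 6*tan(asec(t) + pi/4)*sec(asec(t) + pi/4))/(t^2*sqrt(1 - 1/t^2))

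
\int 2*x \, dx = x^2 + C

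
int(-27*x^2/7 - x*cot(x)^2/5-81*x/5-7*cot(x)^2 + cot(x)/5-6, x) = -9*x^3/7 - 8*x^2 + x + (x/5 + 7)*cot(x) + C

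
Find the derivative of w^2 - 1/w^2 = (2*w^4 + 2)/w^3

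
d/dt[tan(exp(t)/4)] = exp(t)/(4*cos(exp(t)/4)^2)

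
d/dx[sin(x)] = cos(x)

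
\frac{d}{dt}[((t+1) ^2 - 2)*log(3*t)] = (2*t^2*log(t) + t^2 + 2*t^2*log(3) + 2*t*log(t) + 2*t + 2*t*log(3) - 1)/t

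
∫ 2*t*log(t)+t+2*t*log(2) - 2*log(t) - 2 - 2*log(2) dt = ((t - 1)^2 - 1)*log(2*t) + C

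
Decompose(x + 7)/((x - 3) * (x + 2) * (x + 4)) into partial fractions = 3/(14*(x + 4)) - 1/(2*(x + 2)) + 2/(7*(x - 3))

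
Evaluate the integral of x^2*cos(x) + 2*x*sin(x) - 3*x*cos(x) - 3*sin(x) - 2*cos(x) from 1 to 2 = -4*sin(2) + 4*sin(1)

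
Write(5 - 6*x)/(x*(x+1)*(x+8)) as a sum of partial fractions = 53/(56*(x + 8)) - 11/(7*(x + 1)) + 5/(8*x)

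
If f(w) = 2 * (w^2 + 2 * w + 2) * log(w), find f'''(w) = (4*w^2 - 4*w + 8)/w^3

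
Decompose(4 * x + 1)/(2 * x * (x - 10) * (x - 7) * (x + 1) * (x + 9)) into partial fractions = -35/(43776*(x + 9)) + 3/(1408*(x + 1)) - 29/(5376*(x - 7)) + 41/(12540*(x - 10)) + 1/(1260*x)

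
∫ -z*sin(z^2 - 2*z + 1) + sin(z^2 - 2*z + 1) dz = cos((z - 1)^2)/2 + C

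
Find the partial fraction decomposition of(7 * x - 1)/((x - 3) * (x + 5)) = 9/(2*(x + 5)) + 5/(2*(x - 3))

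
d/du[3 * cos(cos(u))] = 3*sin(u)*sin(cos(u))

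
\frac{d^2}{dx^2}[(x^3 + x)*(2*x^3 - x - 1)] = 60*x^4 + 12*x^2 - 6*x - 2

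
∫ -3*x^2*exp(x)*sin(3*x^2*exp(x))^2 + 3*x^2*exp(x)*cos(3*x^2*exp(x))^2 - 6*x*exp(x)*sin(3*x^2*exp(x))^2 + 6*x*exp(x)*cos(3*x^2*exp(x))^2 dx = sin(6*x^2*exp(x))/2 + C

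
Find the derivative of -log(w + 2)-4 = -1/(w + 2)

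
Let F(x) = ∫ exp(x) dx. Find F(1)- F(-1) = E - exp(-1)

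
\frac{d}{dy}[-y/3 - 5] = -1/3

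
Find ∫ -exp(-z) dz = exp(-z) + C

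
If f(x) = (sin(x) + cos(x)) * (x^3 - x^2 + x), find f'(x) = -x^3*sin(x) + x^3*cos(x) + 4*x^2*sin(x) + 2*x^2*cos(x) - 3*x*sin(x) - x*cos(x) + sin(x) + cos(x)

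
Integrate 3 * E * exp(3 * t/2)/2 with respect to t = exp(3*t/2 + 1) + C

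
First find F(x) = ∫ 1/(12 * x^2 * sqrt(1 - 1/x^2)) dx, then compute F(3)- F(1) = asec(3)/12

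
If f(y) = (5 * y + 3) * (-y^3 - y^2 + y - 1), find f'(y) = -20*y^3 - 24*y^2 + 4*y - 2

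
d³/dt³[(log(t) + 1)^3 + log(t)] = (6*log(t)^2 - 6*log(t) - 4)/t^3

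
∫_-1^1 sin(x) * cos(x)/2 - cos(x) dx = -2*sin(1)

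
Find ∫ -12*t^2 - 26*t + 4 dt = -4*t^3 - 13*t^2 + 4*t + C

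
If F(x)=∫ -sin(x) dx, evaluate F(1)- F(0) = -1 + cos(1)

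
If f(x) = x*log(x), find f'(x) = log(x) + 1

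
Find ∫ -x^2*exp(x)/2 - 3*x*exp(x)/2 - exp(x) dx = (-x^2 - x - 1)*exp(x)/2 + C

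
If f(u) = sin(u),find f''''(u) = sin(u)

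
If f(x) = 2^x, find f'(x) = 2^x*log(2)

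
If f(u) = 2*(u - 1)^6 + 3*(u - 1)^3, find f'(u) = 12*u^5 - 60*u^4 + 120*u^3 - 111*u^2 + 42*u - 3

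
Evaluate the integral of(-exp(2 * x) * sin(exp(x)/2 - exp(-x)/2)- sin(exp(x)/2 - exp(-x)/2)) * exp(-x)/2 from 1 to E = -cos((E - exp(-1))/2) + cos((-exp(E) + exp(-E))/2)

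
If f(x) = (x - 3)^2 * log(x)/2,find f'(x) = (2*x^2*log(x) + x^2 - 6*x*log(x) - 6*x + 9)/(2*x)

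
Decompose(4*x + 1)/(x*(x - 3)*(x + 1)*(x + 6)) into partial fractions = 23/(270*(x + 6)) - 3/(20*(x + 1)) + 13/(108*(x - 3)) - 1/(18*x)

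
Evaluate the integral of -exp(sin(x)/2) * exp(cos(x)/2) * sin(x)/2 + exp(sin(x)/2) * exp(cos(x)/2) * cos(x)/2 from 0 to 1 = -exp(1/2) + exp(cos(1)/2 + sin(1)/2)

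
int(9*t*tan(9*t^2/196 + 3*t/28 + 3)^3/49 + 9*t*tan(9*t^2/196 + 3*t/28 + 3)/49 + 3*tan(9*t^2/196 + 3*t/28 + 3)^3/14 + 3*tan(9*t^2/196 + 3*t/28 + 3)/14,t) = tan(9*t^2/196 + 3*t/28 + 3)^2 + C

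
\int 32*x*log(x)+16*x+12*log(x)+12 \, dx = 4*x*(4*x + 3)*log(x) + C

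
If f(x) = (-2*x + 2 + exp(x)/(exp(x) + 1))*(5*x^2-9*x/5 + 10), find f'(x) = (-150*x^2*exp(2*x) - 275*x^2*exp(x) - 150*x^2 + 186*x*exp(2*x) + 313*x*exp(x) + 136*x - 127*exp(2*x) - 195*exp(x) - 118)/(5*exp(2*x) + 10*exp(x) + 5)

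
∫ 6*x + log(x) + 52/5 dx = x*(15*x + 5*log(x) + 47)/5 + C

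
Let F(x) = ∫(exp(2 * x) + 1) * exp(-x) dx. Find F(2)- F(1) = -E - exp(-2) + exp(-1) + exp(2)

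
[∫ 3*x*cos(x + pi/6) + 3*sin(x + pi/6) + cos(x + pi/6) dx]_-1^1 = 2*sqrt(3)*sin(1 + pi/3)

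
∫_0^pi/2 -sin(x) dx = -1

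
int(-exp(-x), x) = exp(-x) + C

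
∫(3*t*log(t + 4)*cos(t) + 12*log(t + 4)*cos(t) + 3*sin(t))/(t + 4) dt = 3*log(t + 4)*sin(t) + C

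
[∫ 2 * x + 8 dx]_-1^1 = 16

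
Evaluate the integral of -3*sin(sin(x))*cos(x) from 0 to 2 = -3 + 3*cos(sin(2))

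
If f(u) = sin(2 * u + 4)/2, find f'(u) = cos(2*u + 4)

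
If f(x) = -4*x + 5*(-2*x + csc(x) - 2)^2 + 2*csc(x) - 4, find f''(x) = 20*x/sin(x) - 40*x/sin(x)^3 + 40 + 18/sin(x) + 40*cos(x)/sin(x)^2 - 20/sin(x)^2 - 36/sin(x)^3 + 30/sin(x)^4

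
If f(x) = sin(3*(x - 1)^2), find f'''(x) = -216*x^3*cos(3*x^2 - 6*x + 3) + 648*x^2*cos(3*x^2 - 6*x + 3) - 108*x*sin(3*x^2 - 6*x + 3) - 648*x*cos(3*x^2 - 6*x + 3) + 108*sin(3*x^2 - 6*x + 3) + 216*cos(3*x^2 - 6*x + 3)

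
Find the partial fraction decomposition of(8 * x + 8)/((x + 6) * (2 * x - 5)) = 56/(17*(2*x - 5)) + 40/(17*(x + 6))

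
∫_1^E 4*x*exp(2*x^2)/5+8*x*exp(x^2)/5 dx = -4*E/5 - exp(2)/5 + 4*exp(exp(2))/5 + exp(2*exp(2))/5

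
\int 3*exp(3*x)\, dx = exp(3*x) + C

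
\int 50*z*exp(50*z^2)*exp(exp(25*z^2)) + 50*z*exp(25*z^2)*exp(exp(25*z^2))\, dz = exp(25*z^2 + exp(25*z^2)) + C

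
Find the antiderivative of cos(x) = sin(x) + C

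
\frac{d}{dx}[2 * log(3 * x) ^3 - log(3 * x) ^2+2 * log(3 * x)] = (6*log(x)^2 - 2*log(x) + 12*log(3)*log(x) - 2*log(3) + 2 + 6*log(3)^2)/x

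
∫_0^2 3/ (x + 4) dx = -6*log(2) + 3*log(6)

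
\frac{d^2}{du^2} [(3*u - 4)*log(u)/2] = (3*u + 4)/(2*u^2)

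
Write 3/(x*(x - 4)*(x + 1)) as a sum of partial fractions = 3/(5*(x + 1)) + 3/(20*(x - 4)) - 3/(4*x)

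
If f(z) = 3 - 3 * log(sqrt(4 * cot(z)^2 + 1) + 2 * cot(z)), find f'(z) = 6*(sqrt(-3 + 4/sin(z)^2) + 2*cos(z)/sin(z))/((2*sqrt(4*cot(z)^2 + 1)*cot(z) + 4*cot(z)^2 + 1)*sin(z)^2)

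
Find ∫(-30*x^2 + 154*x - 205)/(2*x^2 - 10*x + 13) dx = -15*x + log((2*x - 5)^2 + 1) + C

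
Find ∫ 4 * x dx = 2*x^2 + C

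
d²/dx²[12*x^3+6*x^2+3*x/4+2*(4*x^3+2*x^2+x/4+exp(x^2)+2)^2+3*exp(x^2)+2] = 64*x^5*exp(x^2) + 32*x^4*exp(x^2) + 960*x^4 + 228*x^3*exp(x^2) + 640*x^3 + 32*x^2*exp(2*x^2) + 124*x^2*exp(x^2) + 144*x^2 + 102*x*exp(x^2) + 276*x + 8*exp(2*x^2) + 38*exp(x^2) + 177/4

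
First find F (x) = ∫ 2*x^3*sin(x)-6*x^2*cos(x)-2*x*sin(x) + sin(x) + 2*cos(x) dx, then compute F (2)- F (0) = 1 - 13*cos(2)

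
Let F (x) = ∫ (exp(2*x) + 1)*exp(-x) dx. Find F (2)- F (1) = -E - exp(-2) + exp(-1) + exp(2)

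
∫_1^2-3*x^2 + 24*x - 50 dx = -21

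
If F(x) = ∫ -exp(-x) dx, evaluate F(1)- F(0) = -1 + exp(-1)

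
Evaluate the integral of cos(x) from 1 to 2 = -sin(1) + sin(2)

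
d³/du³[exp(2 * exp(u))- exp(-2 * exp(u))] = (8*exp(3*u) - 12*exp(2*u) + 2*exp(u) + 2*exp(u + 4*exp(u)) + 12*exp(2*u + 4*exp(u)) + 8*exp(3*u + 4*exp(u)))*exp(-2*exp(u))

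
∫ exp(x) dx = exp(x) + C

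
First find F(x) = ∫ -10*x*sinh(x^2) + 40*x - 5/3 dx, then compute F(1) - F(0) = 70/3 - 5*cosh(1)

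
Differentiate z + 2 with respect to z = 1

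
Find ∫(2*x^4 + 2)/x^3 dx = (x^4 - 1)/x^2 + C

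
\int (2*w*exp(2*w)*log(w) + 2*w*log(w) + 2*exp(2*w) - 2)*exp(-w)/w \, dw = 4*log(w)*sinh(w) + C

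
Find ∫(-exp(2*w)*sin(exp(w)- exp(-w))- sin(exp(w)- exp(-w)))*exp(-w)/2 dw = cos(2*sinh(w))/2 + C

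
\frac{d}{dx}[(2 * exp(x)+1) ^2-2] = 8*exp(2*x) + 4*exp(x)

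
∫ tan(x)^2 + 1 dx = tan(x) + C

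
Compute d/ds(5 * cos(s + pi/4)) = -5*sin(s + pi/4)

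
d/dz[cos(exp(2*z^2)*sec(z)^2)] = -2*(2*z + sin(z)/cos(z))*exp(2*z^2)*sin(exp(2*z^2)/cos(z)^2)/cos(z)^2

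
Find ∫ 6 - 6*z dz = -3*z^2 + 6*z + C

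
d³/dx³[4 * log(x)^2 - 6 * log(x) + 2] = (16*log(x) - 36)/x^3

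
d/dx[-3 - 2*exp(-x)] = 2*exp(-x)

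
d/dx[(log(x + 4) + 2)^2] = (2*log(x + 4) + 4)/(x + 4)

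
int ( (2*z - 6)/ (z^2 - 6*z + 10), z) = log((z - 3)^2 + 1) + C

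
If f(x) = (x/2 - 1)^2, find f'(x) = x/2 - 1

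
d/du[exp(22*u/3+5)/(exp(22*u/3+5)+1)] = 22*exp(22*u/3 + 5)/(3*exp(10)*exp(44*u/3) + 6*exp(5)*exp(22*u/3) + 3)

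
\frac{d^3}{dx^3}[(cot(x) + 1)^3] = -60*cot(x)^6 - 72*cot(x)^5 - 132*cot(x)^4 - 120*cot(x)^3 - 84*cot(x)^2 - 48*cot(x) - 12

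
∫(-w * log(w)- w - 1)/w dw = -(w + 1)*log(w) + C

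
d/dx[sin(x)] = cos(x)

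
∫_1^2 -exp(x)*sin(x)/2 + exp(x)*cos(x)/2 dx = E*(E*cos(2) - cos(1))/2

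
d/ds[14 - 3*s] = -3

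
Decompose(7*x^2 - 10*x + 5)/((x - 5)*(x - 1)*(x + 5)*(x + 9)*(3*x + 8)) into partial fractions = 6597/(33649*(3*x + 8)) + 331/(5320*(x + 9)) - 23/(168*(x + 5)) - 1/(1320*(x - 1)) + 13/(1288*(x - 5))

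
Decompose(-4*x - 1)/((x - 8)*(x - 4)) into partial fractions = 17/(4*(x - 4)) - 33/(4*(x - 8))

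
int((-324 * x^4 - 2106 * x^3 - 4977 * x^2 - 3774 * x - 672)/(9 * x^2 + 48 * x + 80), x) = -12*x^3 - 21*x^2 - 9*x + log((3*x + 8)^2/16 + 1) + C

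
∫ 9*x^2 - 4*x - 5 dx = 3*x^3 - 2*x^2 - 5*x + C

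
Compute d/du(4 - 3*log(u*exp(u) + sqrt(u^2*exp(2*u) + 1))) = (-3*u^2*exp(2*u) - 3*u*sqrt(u^2*exp(2*u) + 1)*exp(u) - 3*u*exp(2*u) - 3*sqrt(u^2*exp(2*u) + 1)*exp(u))/(u^2*exp(2*u) + u*sqrt(u^2*exp(2*u) + 1)*exp(u) + 1)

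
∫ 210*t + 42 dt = 105*t^2 + 42*t + C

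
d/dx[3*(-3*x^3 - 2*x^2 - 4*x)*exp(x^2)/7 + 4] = -18*x^4*exp(x^2)/7 - 12*x^3*exp(x^2)/7 - 51*x^2*exp(x^2)/7 - 12*x*exp(x^2)/7 - 12*exp(x^2)/7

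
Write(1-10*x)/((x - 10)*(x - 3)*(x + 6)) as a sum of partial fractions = 61/(144*(x + 6)) + 29/(63*(x - 3)) - 99/(112*(x - 10))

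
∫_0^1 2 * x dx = 1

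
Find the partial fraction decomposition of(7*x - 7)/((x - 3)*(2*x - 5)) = -21/(2*x - 5) + 14/(x - 3)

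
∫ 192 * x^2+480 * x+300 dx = 64*x^3 + 240*x^2 + 300*x + C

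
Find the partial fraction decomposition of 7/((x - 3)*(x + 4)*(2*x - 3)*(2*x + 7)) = 14/(65*(2*x + 7)) - 14/(165*(2*x - 3)) - 1/(11*(x + 4)) + 1/(39*(x - 3))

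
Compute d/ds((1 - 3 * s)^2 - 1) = 18*s - 6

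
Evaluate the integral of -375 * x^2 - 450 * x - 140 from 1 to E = -(3 + 5*E)^3 - 5*E + 517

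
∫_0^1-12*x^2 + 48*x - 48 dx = -28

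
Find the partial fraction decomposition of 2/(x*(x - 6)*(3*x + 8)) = 9/(104*(3*x + 8)) + 1/(78*(x - 6)) - 1/(24*x)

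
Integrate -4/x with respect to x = -4*log(x) + C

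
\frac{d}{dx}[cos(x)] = -sin(x)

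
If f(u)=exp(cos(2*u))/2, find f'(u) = -exp(cos(2*u))*sin(2*u)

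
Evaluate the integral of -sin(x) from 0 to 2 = -1 + cos(2)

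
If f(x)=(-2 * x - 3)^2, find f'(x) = 8*x + 12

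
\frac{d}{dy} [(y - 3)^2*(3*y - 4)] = 9*y^2 - 44*y + 51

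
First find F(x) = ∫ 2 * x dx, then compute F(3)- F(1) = 8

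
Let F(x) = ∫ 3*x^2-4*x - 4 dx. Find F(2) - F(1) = -3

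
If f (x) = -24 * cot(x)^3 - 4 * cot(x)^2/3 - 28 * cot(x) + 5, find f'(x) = 72*cot(x)^4 + 8*cot(x)^3/3 + 100*cot(x)^2 + 8*cot(x)/3 + 28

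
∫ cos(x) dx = sin(x) + C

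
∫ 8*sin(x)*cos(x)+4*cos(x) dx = (2*sin(x) + 1)^2 + C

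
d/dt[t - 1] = 1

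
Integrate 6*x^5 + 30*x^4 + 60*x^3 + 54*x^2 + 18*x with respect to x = x^6 + 6*x^5 + 15*x^4 + 18*x^3 + 9*x^2 + C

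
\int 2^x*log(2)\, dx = 2^x + C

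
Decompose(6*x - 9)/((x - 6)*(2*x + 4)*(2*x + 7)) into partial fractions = -20/(19*(2*x + 7)) + 7/(16*(x + 2)) + 27/(304*(x - 6))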